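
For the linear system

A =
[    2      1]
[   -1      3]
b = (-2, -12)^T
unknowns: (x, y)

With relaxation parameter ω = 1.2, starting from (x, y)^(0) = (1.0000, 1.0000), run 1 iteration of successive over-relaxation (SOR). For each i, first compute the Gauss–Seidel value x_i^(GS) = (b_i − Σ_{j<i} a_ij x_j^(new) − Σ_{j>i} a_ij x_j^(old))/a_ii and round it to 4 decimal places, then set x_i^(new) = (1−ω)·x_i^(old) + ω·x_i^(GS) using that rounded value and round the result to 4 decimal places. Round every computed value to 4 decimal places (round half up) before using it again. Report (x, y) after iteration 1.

Iteration 1:
  x: GS value = (-2 - (1)·1.0000) / (2) = -1.5000;  x ← (1−ω)·1.0000 + ω·-1.5000 = -2.0000
  y: GS value = (-12 - (-1)·-2.0000) / (3) = -4.6667;  y ← (1−ω)·1.0000 + ω·-4.6667 = -5.8000

(-2.0000, -5.8000)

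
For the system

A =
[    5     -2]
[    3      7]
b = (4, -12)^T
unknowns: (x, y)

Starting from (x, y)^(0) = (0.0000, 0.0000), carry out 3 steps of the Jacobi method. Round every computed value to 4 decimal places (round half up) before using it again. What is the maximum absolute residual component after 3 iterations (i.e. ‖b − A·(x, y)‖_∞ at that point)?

0.5874

Iteration 1:
  x = (4 - (-2)·0.0000) / (5) = 0.8000
  y = (-12 - (3)·0.0000) / (7) = -1.7143
Iteration 2:
  x = (4 - (-2)·-1.7143) / (5) = 0.1143
  y = (-12 - (3)·0.8000) / (7) = -2.0571
Iteration 3:
  x = (4 - (-2)·-2.0571) / (5) = -0.0228
  y = (-12 - (3)·0.1143) / (7) = -1.7633
Residual b − A·x = (0.5874, 0.4115); ∞-norm = 0.5874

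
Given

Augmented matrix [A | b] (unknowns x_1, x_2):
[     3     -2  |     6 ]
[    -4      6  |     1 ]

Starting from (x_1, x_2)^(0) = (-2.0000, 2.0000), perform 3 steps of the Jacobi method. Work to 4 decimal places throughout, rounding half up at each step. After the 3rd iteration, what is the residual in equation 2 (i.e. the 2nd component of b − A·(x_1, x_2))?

9.4814

Iteration 1:
  x_1 = (6 - (-2)·2.0000) / (3) = 3.3333
  x_2 = (1 - (-4)·-2.0000) / (6) = -1.1667
Iteration 2:
  x_1 = (6 - (-2)·-1.1667) / (3) = 1.2222
  x_2 = (1 - (-4)·3.3333) / (6) = 2.3889
Iteration 3:
  x_1 = (6 - (-2)·2.3889) / (3) = 3.5926
  x_2 = (1 - (-4)·1.2222) / (6) = 0.9815
Residual b − A·x = (-2.8148, 9.4814)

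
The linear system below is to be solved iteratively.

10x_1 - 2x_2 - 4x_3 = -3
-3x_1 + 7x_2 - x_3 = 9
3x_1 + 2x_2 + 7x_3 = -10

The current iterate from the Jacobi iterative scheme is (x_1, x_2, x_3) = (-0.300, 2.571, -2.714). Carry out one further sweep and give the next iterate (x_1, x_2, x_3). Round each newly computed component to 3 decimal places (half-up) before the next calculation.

(-0.871, 0.769, -2.035)

One sweep:
  x_1 = (-3 - (-2)·2.571 - (-4)·-2.714) / (10) = -0.871
  x_2 = (9 - (-3)·-0.300 - (-1)·-2.714) / (7) = 0.769
  x_3 = (-10 - (3)·-0.300 - (2)·2.571) / (7) = -2.035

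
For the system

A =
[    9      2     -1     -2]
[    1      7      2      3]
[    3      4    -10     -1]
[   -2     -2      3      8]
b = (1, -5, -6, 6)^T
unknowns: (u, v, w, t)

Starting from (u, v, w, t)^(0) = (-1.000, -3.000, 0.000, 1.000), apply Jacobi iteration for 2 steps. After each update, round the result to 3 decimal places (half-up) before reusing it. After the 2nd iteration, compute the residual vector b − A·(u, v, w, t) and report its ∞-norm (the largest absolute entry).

Iteration 1:
  u = (1 - (2)·-3.000 - (-1)·0.000 - (-2)·1.000) / (9) = 1.000
  v = (-5 - (1)·-1.000 - (2)·0.000 - (3)·1.000) / (7) = -1.000
  w = (-6 - (3)·-1.000 - (4)·-3.000 - (-1)·1.000) / (-10) = -1.000
  t = (6 - (-2)·-1.000 - (-2)·-3.000 - (3)·0.000) / (8) = -0.250
Iteration 2:
  u = (1 - (2)·-1.000 - (-1)·-1.000 - (-2)·-0.250) / (9) = 0.167
  v = (-5 - (1)·1.000 - (2)·-1.000 - (3)·-0.250) / (7) = -0.464
  w = (-6 - (3)·1.000 - (4)·-1.000 - (-1)·-0.250) / (-10) = 0.525
  t = (6 - (-2)·1.000 - (-2)·-1.000 - (3)·-1.000) / (8) = 1.125
Residual b − A·x = (3.200, -6.344, 1.730, -5.169); ∞-norm = 6.344

6.344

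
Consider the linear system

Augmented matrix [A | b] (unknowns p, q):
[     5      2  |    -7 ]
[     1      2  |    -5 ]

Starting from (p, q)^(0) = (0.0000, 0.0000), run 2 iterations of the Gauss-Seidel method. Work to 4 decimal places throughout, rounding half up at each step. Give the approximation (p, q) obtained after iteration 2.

(-0.6800, -2.1600)

Iteration 1:
  p = (-7 - (2)·0.0000) / (5) = -1.4000
  q = (-5 - (1)·-1.4000) / (2) = -1.8000
Iteration 2:
  p = (-7 - (2)·-1.8000) / (5) = -0.6800
  q = (-5 - (1)·-0.6800) / (2) = -2.1600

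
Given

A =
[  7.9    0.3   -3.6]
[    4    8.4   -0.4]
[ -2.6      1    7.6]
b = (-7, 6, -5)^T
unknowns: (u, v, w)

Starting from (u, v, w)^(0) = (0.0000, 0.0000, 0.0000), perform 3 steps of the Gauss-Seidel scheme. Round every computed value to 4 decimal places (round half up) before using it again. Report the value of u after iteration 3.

Iteration 1:
  u = (-7 - (0.3)·0.0000 - (-3.6)·0.0000) / (7.9) = -0.8861
  v = (6 - (4)·-0.8861 - (-0.4)·0.0000) / (8.4) = 1.1362
  w = (-5 - (-2.6)·-0.8861 - (1)·1.1362) / (7.6) = -1.1105
Iteration 2:
  u = (-7 - (0.3)·1.1362 - (-3.6)·-1.1105) / (7.9) = -1.4353
  v = (6 - (4)·-1.4353 - (-0.4)·-1.1105) / (8.4) = 1.3449
  w = (-5 - (-2.6)·-1.4353 - (1)·1.3449) / (7.6) = -1.3259
Iteration 3:
  u = (-7 - (0.3)·1.3449 - (-3.6)·-1.3259) / (7.9) = -1.5414
  v = (6 - (4)·-1.5414 - (-0.4)·-1.3259) / (8.4) = 1.3851
  w = (-5 - (-2.6)·-1.5414 - (1)·1.3851) / (7.6) = -1.3675

-1.5414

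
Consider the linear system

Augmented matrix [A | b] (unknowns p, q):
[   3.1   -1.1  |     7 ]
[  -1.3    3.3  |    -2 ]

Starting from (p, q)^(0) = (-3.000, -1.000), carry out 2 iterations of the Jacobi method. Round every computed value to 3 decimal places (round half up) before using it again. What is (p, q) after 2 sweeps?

(1.624, 0.144)

Iteration 1:
  p = (7 - (-1.1)·-1.000) / (3.1) = 1.903
  q = (-2 - (-1.3)·-3.000) / (3.3) = -1.788
Iteration 2:
  p = (7 - (-1.1)·-1.788) / (3.1) = 1.624
  q = (-2 - (-1.3)·1.903) / (3.3) = 0.144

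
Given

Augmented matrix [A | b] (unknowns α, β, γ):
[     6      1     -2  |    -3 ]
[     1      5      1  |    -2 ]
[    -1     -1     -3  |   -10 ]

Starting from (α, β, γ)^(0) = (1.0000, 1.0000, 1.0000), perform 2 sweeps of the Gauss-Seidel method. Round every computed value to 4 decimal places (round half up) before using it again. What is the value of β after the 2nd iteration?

-1.2837

Iteration 1:
  α = (-3 - (1)·1.0000 - (-2)·1.0000) / (6) = -0.3333
  β = (-2 - (1)·-0.3333 - (1)·1.0000) / (5) = -0.5333
  γ = (-10 - (-1)·-0.3333 - (-1)·-0.5333) / (-3) = 3.6222
Iteration 2:
  α = (-3 - (1)·-0.5333 - (-2)·3.6222) / (6) = 0.7963
  β = (-2 - (1)·0.7963 - (1)·3.6222) / (5) = -1.2837
  γ = (-10 - (-1)·0.7963 - (-1)·-1.2837) / (-3) = 3.4958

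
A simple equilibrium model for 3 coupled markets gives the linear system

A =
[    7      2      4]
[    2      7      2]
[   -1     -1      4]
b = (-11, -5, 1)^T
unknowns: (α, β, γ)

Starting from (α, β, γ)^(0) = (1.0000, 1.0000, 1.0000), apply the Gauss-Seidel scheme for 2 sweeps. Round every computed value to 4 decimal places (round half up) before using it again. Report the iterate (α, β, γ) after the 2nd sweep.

Iteration 1:
  α = (-11 - (2)·1.0000 - (4)·1.0000) / (7) = -2.4286
  β = (-5 - (2)·-2.4286 - (2)·1.0000) / (7) = -0.3061
  γ = (1 - (-1)·-2.4286 - (-1)·-0.3061) / (4) = -0.4337
Iteration 2:
  α = (-11 - (2)·-0.3061 - (4)·-0.4337) / (7) = -1.2361
  β = (-5 - (2)·-1.2361 - (2)·-0.4337) / (7) = -0.2372
  γ = (1 - (-1)·-1.2361 - (-1)·-0.2372) / (4) = -0.1183

(-1.2361, -0.2372, -0.1183)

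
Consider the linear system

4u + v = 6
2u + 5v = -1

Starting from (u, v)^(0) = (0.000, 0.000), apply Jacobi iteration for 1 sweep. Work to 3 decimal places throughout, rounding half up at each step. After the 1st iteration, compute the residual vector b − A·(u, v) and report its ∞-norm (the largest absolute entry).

Iteration 1:
  u = (6 - (1)·0.000) / (4) = 1.500
  v = (-1 - (2)·0.000) / (5) = -0.200
Residual b − A·x = (0.200, -3.000); ∞-norm = 3.000

3.000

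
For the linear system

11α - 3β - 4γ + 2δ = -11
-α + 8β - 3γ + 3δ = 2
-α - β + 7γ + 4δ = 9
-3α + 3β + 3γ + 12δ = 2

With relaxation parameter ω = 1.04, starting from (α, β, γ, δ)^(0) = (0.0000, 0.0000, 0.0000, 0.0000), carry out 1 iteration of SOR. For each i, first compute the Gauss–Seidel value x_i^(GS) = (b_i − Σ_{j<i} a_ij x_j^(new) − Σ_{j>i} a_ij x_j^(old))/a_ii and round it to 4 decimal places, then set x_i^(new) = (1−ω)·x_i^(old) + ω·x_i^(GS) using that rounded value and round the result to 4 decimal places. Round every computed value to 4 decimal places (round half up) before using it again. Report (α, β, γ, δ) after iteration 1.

(-1.0400, 0.1248, 1.2012, -0.4418)

Iteration 1:
  α: GS value = (-11 - (-3)·0.0000 - (-4)·0.0000 - (2)·0.0000) / (11) = -1.0000;  α ← (1−ω)·0.0000 + ω·-1.0000 = -1.0400
  β: GS value = (2 - (-1)·-1.0400 - (-3)·0.0000 - (3)·0.0000) / (8) = 0.1200;  β ← (1−ω)·0.0000 + ω·0.1200 = 0.1248
  γ: GS value = (9 - (-1)·-1.0400 - (-1)·0.1248 - (4)·0.0000) / (7) = 1.1550;  γ ← (1−ω)·0.0000 + ω·1.1550 = 1.2012
  δ: GS value = (2 - (-3)·-1.0400 - (3)·0.1248 - (3)·1.2012) / (12) = -0.4248;  δ ← (1−ω)·0.0000 + ω·-0.4248 = -0.4418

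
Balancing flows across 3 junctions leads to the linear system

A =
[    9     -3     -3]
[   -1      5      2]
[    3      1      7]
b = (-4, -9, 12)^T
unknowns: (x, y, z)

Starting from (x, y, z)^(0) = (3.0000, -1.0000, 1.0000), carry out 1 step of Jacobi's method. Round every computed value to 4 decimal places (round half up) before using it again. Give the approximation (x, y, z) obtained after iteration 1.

Iteration 1:
  x = (-4 - (-3)·-1.0000 - (-3)·1.0000) / (9) = -0.4444
  y = (-9 - (-1)·3.0000 - (2)·1.0000) / (5) = -1.6000
  z = (12 - (3)·3.0000 - (1)·-1.0000) / (7) = 0.5714

(-0.4444, -1.6000, 0.5714)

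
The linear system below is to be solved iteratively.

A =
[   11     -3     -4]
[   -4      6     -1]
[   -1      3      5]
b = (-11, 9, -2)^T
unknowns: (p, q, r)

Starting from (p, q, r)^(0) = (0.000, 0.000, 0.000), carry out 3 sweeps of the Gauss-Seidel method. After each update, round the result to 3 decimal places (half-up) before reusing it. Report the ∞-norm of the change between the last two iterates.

0.029

Iteration 1:
  p = (-11 - (-3)·0.000 - (-4)·0.000) / (11) = -1.000
  q = (9 - (-4)·-1.000 - (-1)·0.000) / (6) = 0.833
  r = (-2 - (-1)·-1.000 - (3)·0.833) / (5) = -1.100
Iteration 2:
  p = (-11 - (-3)·0.833 - (-4)·-1.100) / (11) = -1.173
  q = (9 - (-4)·-1.173 - (-1)·-1.100) / (6) = 0.535
  r = (-2 - (-1)·-1.173 - (3)·0.535) / (5) = -0.956
Iteration 3:
  p = (-11 - (-3)·0.535 - (-4)·-0.956) / (11) = -1.202
  q = (9 - (-4)·-1.202 - (-1)·-0.956) / (6) = 0.539
  r = (-2 - (-1)·-1.202 - (3)·0.539) / (5) = -0.964
Change: (-0.029, 0.004, -0.008) → max |·| = 0.029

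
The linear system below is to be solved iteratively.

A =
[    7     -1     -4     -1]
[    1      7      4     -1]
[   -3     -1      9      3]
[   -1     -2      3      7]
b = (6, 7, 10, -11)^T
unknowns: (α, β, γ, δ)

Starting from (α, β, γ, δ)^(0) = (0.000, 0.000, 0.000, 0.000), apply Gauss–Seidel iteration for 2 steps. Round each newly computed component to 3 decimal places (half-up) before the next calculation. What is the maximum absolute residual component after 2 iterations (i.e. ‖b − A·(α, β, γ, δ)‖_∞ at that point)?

3.423

Iteration 1:
  α = (6 - (-1)·0.000 - (-4)·0.000 - (-1)·0.000) / (7) = 0.857
  β = (7 - (1)·0.857 - (4)·0.000 - (-1)·0.000) / (7) = 0.878
  γ = (10 - (-3)·0.857 - (-1)·0.878 - (3)·0.000) / (9) = 1.494
  δ = (-11 - (-1)·0.857 - (-2)·0.878 - (3)·1.494) / (7) = -1.838
Iteration 2:
  α = (6 - (-1)·0.878 - (-4)·1.494 - (-1)·-1.838) / (7) = 1.574
  β = (7 - (1)·1.574 - (4)·1.494 - (-1)·-1.838) / (7) = -0.341
  γ = (10 - (-3)·1.574 - (-1)·-0.341 - (3)·-1.838) / (9) = 2.211
  δ = (-11 - (-1)·1.574 - (-2)·-0.341 - (3)·2.211) / (7) = -2.392
Residual b − A·x = (1.093, -3.423, 1.658, 0.003); ∞-norm = 3.423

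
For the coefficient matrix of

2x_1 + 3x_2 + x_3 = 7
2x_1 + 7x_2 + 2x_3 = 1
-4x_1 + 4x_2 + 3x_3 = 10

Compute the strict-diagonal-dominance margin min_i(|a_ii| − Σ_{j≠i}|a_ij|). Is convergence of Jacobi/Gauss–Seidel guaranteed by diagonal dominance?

-5

row 1: |2| − (3+1) = -2
row 2: |7| − (2+2) = 3
row 3: |3| − (4+4) = -5
minimum over rows = -5 → not strictly diagonally dominant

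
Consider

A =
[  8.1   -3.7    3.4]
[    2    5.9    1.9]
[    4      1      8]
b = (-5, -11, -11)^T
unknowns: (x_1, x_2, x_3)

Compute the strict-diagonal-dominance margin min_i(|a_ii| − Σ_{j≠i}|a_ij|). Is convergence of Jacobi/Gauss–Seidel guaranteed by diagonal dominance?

1

row 1: |8.1| − (3.7+3.4) = 1
row 2: |5.9| − (2+1.9) = 2
row 3: |8| − (4+1) = 3
minimum over rows = 1 → strictly diagonally dominant (convergence guaranteed)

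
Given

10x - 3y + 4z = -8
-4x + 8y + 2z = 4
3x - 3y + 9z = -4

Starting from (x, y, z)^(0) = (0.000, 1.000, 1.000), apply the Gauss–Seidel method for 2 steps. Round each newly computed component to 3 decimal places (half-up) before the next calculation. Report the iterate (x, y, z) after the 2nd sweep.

(-0.776, 0.165, -0.131)

Iteration 1:
  x = (-8 - (-3)·1.000 - (4)·1.000) / (10) = -0.900
  y = (4 - (-4)·-0.900 - (2)·1.000) / (8) = -0.200
  z = (-4 - (3)·-0.900 - (-3)·-0.200) / (9) = -0.211
Iteration 2:
  x = (-8 - (-3)·-0.200 - (4)·-0.211) / (10) = -0.776
  y = (4 - (-4)·-0.776 - (2)·-0.211) / (8) = 0.165
  z = (-4 - (3)·-0.776 - (-3)·0.165) / (9) = -0.131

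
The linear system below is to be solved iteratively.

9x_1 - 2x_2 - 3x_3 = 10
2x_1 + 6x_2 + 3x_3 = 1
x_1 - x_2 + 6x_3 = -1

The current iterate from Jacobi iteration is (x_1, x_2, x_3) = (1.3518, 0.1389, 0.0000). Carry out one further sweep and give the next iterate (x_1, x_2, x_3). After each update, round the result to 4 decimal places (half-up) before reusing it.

One sweep:
  x_1 = (10 - (-2)·0.1389 - (-3)·0.0000) / (9) = 1.1420
  x_2 = (1 - (2)·1.3518 - (3)·0.0000) / (6) = -0.2839
  x_3 = (-1 - (1)·1.3518 - (-1)·0.1389) / (6) = -0.3688

(1.1420, -0.2839, -0.3688)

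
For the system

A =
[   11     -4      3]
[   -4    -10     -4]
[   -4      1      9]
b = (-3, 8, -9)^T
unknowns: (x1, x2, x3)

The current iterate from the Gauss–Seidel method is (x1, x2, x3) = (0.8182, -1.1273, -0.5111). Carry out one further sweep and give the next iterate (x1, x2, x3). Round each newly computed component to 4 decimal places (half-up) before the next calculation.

(-0.5433, -0.3782, -1.1994)

One sweep:
  x1 = (-3 - (-4)·-1.1273 - (3)·-0.5111) / (11) = -0.5433
  x2 = (8 - (-4)·-0.5433 - (-4)·-0.5111) / (-10) = -0.3782
  x3 = (-9 - (-4)·-0.5433 - (1)·-0.3782) / (9) = -1.1994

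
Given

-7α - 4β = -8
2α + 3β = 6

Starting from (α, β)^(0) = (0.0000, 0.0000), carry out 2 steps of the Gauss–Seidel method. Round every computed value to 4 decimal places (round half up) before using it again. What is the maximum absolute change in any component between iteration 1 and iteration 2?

Iteration 1:
  α = (-8 - (-4)·0.0000) / (-7) = 1.1429
  β = (6 - (2)·1.1429) / (3) = 1.2381
Iteration 2:
  α = (-8 - (-4)·1.2381) / (-7) = 0.4354
  β = (6 - (2)·0.4354) / (3) = 1.7097
Change: (-0.7075, 0.4716) → max |·| = 0.7075

0.7075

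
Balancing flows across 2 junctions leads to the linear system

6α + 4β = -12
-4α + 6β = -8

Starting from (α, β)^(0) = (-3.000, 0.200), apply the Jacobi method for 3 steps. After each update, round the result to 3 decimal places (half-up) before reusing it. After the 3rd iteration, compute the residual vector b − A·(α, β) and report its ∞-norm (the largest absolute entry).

6.282

Iteration 1:
  α = (-12 - (4)·0.200) / (6) = -2.133
  β = (-8 - (-4)·-3.000) / (6) = -3.333
Iteration 2:
  α = (-12 - (4)·-3.333) / (6) = 0.222
  β = (-8 - (-4)·-2.133) / (6) = -2.755
Iteration 3:
  α = (-12 - (4)·-2.755) / (6) = -0.163
  β = (-8 - (-4)·0.222) / (6) = -1.185
Residual b − A·x = (-6.282, -1.542); ∞-norm = 6.282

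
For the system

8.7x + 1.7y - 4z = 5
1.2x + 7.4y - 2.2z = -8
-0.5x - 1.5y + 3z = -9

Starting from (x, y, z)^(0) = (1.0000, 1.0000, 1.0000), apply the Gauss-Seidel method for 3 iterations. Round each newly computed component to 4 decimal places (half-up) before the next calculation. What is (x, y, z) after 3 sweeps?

(-0.9307, -2.1491, -4.2297)

Iteration 1:
  x = (5 - (1.7)·1.0000 - (-4)·1.0000) / (8.7) = 0.8391
  y = (-8 - (1.2)·0.8391 - (-2.2)·1.0000) / (7.4) = -0.9199
  z = (-9 - (-0.5)·0.8391 - (-1.5)·-0.9199) / (3) = -3.3201
Iteration 2:
  x = (5 - (1.7)·-0.9199 - (-4)·-3.3201) / (8.7) = -0.7720
  y = (-8 - (1.2)·-0.7720 - (-2.2)·-3.3201) / (7.4) = -1.9429
  z = (-9 - (-0.5)·-0.7720 - (-1.5)·-1.9429) / (3) = -4.1001
Iteration 3:
  x = (5 - (1.7)·-1.9429 - (-4)·-4.1001) / (8.7) = -0.9307
  y = (-8 - (1.2)·-0.9307 - (-2.2)·-4.1001) / (7.4) = -2.1491
  z = (-9 - (-0.5)·-0.9307 - (-1.5)·-2.1491) / (3) = -4.2297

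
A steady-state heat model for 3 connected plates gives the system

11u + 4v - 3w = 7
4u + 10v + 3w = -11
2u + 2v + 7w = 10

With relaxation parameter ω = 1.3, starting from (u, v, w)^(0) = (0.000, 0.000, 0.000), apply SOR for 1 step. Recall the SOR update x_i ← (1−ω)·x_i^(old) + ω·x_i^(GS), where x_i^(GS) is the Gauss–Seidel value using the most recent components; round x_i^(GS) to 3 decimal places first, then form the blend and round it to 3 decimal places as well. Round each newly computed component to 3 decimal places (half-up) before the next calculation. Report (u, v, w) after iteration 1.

Iteration 1:
  u: GS value = (7 - (4)·0.000 - (-3)·0.000) / (11) = 0.636;  u ← (1−ω)·0.000 + ω·0.636 = 0.827
  v: GS value = (-11 - (4)·0.827 - (3)·0.000) / (10) = -1.431;  v ← (1−ω)·0.000 + ω·-1.431 = -1.860
  w: GS value = (10 - (2)·0.827 - (2)·-1.860) / (7) = 1.724;  w ← (1−ω)·0.000 + ω·1.724 = 2.241

(0.827, -1.860, 2.241)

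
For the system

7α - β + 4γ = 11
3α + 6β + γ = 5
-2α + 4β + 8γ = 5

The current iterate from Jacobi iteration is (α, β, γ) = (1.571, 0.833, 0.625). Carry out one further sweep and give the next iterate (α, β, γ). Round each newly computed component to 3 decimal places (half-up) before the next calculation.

One sweep:
  α = (11 - (-1)·0.833 - (4)·0.625) / (7) = 1.333
  β = (5 - (3)·1.571 - (1)·0.625) / (6) = -0.056
  γ = (5 - (-2)·1.571 - (4)·0.833) / (8) = 0.601

(1.333, -0.056, 0.601)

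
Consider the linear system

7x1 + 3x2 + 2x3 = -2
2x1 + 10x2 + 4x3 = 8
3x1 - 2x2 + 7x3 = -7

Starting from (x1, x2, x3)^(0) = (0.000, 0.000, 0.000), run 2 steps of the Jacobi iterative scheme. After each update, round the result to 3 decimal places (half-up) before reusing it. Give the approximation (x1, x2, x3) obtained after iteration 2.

Iteration 1:
  x1 = (-2 - (3)·0.000 - (2)·0.000) / (7) = -0.286
  x2 = (8 - (2)·0.000 - (4)·0.000) / (10) = 0.800
  x3 = (-7 - (3)·0.000 - (-2)·0.000) / (7) = -1.000
Iteration 2:
  x1 = (-2 - (3)·0.800 - (2)·-1.000) / (7) = -0.343
  x2 = (8 - (2)·-0.286 - (4)·-1.000) / (10) = 1.257
  x3 = (-7 - (3)·-0.286 - (-2)·0.800) / (7) = -0.649

(-0.343, 1.257, -0.649)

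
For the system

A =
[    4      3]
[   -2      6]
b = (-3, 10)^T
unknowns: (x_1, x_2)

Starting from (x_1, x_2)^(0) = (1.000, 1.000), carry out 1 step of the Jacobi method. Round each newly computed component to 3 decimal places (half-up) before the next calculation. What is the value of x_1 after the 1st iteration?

-1.500

Iteration 1:
  x_1 = (-3 - (3)·1.000) / (4) = -1.500
  x_2 = (10 - (-2)·1.000) / (6) = 2.000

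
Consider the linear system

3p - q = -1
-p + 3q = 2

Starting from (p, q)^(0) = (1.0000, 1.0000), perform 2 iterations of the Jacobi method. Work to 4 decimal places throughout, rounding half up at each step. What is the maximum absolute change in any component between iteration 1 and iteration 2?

Iteration 1:
  p = (-1 - (-1)·1.0000) / (3) = 0.0000
  q = (2 - (-1)·1.0000) / (3) = 1.0000
Iteration 2:
  p = (-1 - (-1)·1.0000) / (3) = 0.0000
  q = (2 - (-1)·0.0000) / (3) = 0.6667
Change: (0.0000, -0.3333) → max |·| = 0.3333

0.3333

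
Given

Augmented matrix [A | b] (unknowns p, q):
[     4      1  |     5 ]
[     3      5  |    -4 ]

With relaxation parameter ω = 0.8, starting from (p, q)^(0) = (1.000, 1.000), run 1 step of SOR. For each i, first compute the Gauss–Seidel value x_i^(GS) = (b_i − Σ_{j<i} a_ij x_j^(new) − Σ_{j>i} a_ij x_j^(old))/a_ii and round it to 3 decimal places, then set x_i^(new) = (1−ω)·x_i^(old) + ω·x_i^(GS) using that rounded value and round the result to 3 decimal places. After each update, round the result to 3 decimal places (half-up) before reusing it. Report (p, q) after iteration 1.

(1.000, -0.920)

Iteration 1:
  p: GS value = (5 - (1)·1.000) / (4) = 1.000;  p ← (1−ω)·1.000 + ω·1.000 = 1.000
  q: GS value = (-4 - (3)·1.000) / (5) = -1.400;  q ← (1−ω)·1.000 + ω·-1.400 = -0.920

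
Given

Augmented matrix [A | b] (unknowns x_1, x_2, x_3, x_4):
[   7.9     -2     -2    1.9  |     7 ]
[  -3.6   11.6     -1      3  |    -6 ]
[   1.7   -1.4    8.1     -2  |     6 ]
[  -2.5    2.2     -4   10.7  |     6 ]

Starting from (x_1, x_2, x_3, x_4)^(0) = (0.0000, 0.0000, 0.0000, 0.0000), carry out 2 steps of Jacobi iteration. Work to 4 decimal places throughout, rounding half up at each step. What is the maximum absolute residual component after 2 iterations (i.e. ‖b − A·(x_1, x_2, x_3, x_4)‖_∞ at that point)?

2.1897

Iteration 1:
  x_1 = (7 - (-2)·0.0000 - (-2)·0.0000 - (1.9)·0.0000) / (7.9) = 0.8861
  x_2 = (-6 - (-3.6)·0.0000 - (-1)·0.0000 - (3)·0.0000) / (11.6) = -0.5172
  x_3 = (6 - (1.7)·0.0000 - (-1.4)·0.0000 - (-2)·0.0000) / (8.1) = 0.7407
  x_4 = (6 - (-2.5)·0.0000 - (2.2)·0.0000 - (-4)·0.0000) / (10.7) = 0.5607
Iteration 2:
  x_1 = (7 - (-2)·-0.5172 - (-2)·0.7407 - (1.9)·0.5607) / (7.9) = 0.8078
  x_2 = (-6 - (-3.6)·0.8861 - (-1)·0.7407 - (3)·0.5607) / (11.6) = -0.3234
  x_3 = (6 - (1.7)·0.8861 - (-1.4)·-0.5172 - (-2)·0.5607) / (8.1) = 0.6038
  x_4 = (6 - (-2.5)·0.8861 - (2.2)·-0.5172 - (-4)·0.7407) / (10.7) = 1.1510
Residual b − A·x = (-1.0077, -2.1897, 1.5852, -1.1695); ∞-norm = 2.1897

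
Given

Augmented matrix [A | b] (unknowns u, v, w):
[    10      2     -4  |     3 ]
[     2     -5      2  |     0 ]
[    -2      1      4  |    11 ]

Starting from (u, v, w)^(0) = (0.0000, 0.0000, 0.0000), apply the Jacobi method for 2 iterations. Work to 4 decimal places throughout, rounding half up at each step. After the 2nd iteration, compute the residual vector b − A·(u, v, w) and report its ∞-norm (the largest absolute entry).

2.5000

Iteration 1:
  u = (3 - (2)·0.0000 - (-4)·0.0000) / (10) = 0.3000
  v = (0 - (2)·0.0000 - (2)·0.0000) / (-5) = 0.0000
  w = (11 - (-2)·0.0000 - (1)·0.0000) / (4) = 2.7500
Iteration 2:
  u = (3 - (2)·0.0000 - (-4)·2.7500) / (10) = 1.4000
  v = (0 - (2)·0.3000 - (2)·2.7500) / (-5) = 1.2200
  w = (11 - (-2)·0.3000 - (1)·0.0000) / (4) = 2.9000
Residual b − A·x = (-1.8400, -2.5000, 0.9800); ∞-norm = 2.5000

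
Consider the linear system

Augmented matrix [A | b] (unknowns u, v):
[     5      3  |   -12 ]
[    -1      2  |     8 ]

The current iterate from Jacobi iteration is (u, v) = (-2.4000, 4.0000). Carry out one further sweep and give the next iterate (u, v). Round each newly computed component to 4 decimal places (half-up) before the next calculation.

(-4.8000, 2.8000)

One sweep:
  u = (-12 - (3)·4.0000) / (5) = -4.8000
  v = (8 - (-1)·-2.4000) / (2) = 2.8000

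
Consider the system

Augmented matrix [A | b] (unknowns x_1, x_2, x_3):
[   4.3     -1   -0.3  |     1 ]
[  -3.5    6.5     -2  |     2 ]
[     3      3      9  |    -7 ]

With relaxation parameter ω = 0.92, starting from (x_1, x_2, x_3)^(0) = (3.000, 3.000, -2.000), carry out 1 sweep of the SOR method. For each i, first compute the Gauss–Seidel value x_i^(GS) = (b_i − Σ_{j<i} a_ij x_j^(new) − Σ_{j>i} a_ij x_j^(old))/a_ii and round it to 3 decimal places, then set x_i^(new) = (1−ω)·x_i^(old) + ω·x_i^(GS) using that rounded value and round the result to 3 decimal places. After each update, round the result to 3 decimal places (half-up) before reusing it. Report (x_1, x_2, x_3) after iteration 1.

(0.968, 0.437, -1.306)

Iteration 1:
  x_1: GS value = (1 - (-1)·3.000 - (-0.3)·-2.000) / (4.3) = 0.791;  x_1 ← (1−ω)·3.000 + ω·0.791 = 0.968
  x_2: GS value = (2 - (-3.5)·0.968 - (-2)·-2.000) / (6.5) = 0.214;  x_2 ← (1−ω)·3.000 + ω·0.214 = 0.437
  x_3: GS value = (-7 - (3)·0.968 - (3)·0.437) / (9) = -1.246;  x_3 ← (1−ω)·-2.000 + ω·-1.246 = -1.306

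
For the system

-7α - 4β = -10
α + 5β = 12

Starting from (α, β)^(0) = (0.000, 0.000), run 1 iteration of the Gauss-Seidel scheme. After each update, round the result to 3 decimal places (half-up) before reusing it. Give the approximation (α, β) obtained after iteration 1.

Iteration 1:
  α = (-10 - (-4)·0.000) / (-7) = 1.429
  β = (12 - (1)·1.429) / (5) = 2.114

(1.429, 2.114)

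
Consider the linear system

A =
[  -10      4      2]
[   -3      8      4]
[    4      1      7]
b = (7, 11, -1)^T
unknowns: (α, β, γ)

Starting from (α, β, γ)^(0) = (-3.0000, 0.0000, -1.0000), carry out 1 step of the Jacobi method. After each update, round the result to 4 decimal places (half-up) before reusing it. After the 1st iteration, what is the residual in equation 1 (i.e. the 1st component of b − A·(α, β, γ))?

-8.1428

Iteration 1:
  α = (7 - (4)·0.0000 - (2)·-1.0000) / (-10) = -0.9000
  β = (11 - (-3)·-3.0000 - (4)·-1.0000) / (8) = 0.7500
  γ = (-1 - (4)·-3.0000 - (1)·0.0000) / (7) = 1.5714
Residual b − A·x = (-8.1428, -3.9856, -9.1498)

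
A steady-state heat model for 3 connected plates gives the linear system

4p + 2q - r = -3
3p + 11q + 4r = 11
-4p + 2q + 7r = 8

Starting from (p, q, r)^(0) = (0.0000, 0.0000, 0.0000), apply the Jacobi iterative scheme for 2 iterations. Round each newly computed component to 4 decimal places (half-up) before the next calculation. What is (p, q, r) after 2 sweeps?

(-0.9643, 0.7889, 0.4286)

Iteration 1:
  p = (-3 - (2)·0.0000 - (-1)·0.0000) / (4) = -0.7500
  q = (11 - (3)·0.0000 - (4)·0.0000) / (11) = 1.0000
  r = (8 - (-4)·0.0000 - (2)·0.0000) / (7) = 1.1429
Iteration 2:
  p = (-3 - (2)·1.0000 - (-1)·1.1429) / (4) = -0.9643
  q = (11 - (3)·-0.7500 - (4)·1.1429) / (11) = 0.7889
  r = (8 - (-4)·-0.7500 - (2)·1.0000) / (7) = 0.4286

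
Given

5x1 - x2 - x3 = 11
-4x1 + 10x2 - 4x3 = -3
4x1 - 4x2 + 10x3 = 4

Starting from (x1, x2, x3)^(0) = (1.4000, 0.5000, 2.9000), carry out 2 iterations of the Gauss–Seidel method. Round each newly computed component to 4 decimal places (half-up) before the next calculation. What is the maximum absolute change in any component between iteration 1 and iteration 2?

Iteration 1:
  x1 = (11 - (-1)·0.5000 - (-1)·2.9000) / (5) = 2.8800
  x2 = (-3 - (-4)·2.8800 - (-4)·2.9000) / (10) = 2.0120
  x3 = (4 - (4)·2.8800 - (-4)·2.0120) / (10) = 0.0528
Iteration 2:
  x1 = (11 - (-1)·2.0120 - (-1)·0.0528) / (5) = 2.6130
  x2 = (-3 - (-4)·2.6130 - (-4)·0.0528) / (10) = 0.7663
  x3 = (4 - (4)·2.6130 - (-4)·0.7663) / (10) = -0.3387
Change: (-0.2670, -1.2457, -0.3915) → max |·| = 1.2457

1.2457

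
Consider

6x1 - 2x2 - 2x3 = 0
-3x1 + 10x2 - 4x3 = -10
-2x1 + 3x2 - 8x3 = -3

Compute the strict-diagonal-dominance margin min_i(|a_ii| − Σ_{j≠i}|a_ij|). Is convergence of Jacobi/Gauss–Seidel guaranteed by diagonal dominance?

row 1: |6| − (2+2) = 2
row 2: |10| − (3+4) = 3
row 3: |-8| − (2+3) = 3
minimum over rows = 2 → strictly diagonally dominant (convergence guaranteed)

2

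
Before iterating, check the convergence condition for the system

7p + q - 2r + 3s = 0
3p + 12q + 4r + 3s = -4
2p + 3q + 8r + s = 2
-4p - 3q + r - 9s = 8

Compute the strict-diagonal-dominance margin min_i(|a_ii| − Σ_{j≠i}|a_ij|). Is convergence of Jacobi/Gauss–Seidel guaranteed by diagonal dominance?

row 1: |7| − (1+2+3) = 1
row 2: |12| − (3+4+3) = 2
row 3: |8| − (2+3+1) = 2
row 4: |-9| − (4+3+1) = 1
minimum over rows = 1 → strictly diagonally dominant (convergence guaranteed)

1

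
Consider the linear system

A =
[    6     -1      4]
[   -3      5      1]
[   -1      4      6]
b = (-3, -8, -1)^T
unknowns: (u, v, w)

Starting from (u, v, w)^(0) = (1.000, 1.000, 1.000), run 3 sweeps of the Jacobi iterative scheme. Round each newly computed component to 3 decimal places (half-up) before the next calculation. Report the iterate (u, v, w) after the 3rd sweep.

Iteration 1:
  u = (-3 - (-1)·1.000 - (4)·1.000) / (6) = -1.000
  v = (-8 - (-3)·1.000 - (1)·1.000) / (5) = -1.200
  w = (-1 - (-1)·1.000 - (4)·1.000) / (6) = -0.667
Iteration 2:
  u = (-3 - (-1)·-1.200 - (4)·-0.667) / (6) = -0.255
  v = (-8 - (-3)·-1.000 - (1)·-0.667) / (5) = -2.067
  w = (-1 - (-1)·-1.000 - (4)·-1.200) / (6) = 0.467
Iteration 3:
  u = (-3 - (-1)·-2.067 - (4)·0.467) / (6) = -1.156
  v = (-8 - (-3)·-0.255 - (1)·0.467) / (5) = -1.846
  w = (-1 - (-1)·-0.255 - (4)·-2.067) / (6) = 1.169

(-1.156, -1.846, 1.169)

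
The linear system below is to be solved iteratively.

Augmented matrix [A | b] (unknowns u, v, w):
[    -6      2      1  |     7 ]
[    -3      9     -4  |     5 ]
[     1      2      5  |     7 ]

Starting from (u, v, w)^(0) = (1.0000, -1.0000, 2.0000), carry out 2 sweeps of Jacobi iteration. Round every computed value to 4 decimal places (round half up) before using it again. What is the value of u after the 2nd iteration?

-0.3074

Iteration 1:
  u = (7 - (2)·-1.0000 - (1)·2.0000) / (-6) = -1.1667
  v = (5 - (-3)·1.0000 - (-4)·2.0000) / (9) = 1.7778
  w = (7 - (1)·1.0000 - (2)·-1.0000) / (5) = 1.6000
Iteration 2:
  u = (7 - (2)·1.7778 - (1)·1.6000) / (-6) = -0.3074
  v = (5 - (-3)·-1.1667 - (-4)·1.6000) / (9) = 0.8778
  w = (7 - (1)·-1.1667 - (2)·1.7778) / (5) = 0.9222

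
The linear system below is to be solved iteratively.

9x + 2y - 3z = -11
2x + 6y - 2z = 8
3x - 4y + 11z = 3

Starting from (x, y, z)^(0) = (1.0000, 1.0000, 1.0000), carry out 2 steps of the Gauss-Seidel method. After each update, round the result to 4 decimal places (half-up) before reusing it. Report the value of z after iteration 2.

1.4041

Iteration 1:
  x = (-11 - (2)·1.0000 - (-3)·1.0000) / (9) = -1.1111
  y = (8 - (2)·-1.1111 - (-2)·1.0000) / (6) = 2.0370
  z = (3 - (3)·-1.1111 - (-4)·2.0370) / (11) = 1.3165
Iteration 2:
  x = (-11 - (2)·2.0370 - (-3)·1.3165) / (9) = -1.2361
  y = (8 - (2)·-1.2361 - (-2)·1.3165) / (6) = 2.1842
  z = (3 - (3)·-1.2361 - (-4)·2.1842) / (11) = 1.4041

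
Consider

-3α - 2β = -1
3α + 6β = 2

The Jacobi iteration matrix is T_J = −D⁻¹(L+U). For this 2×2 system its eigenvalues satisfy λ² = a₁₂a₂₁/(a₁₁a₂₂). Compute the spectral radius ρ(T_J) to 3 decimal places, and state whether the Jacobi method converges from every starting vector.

0.577

a₁₂a₂₁/(a₁₁a₂₂) = (-2)·(3) / ((-3)·(6)) = 0.333333
ρ = √|0.333333| = √0.333333 = 0.577
ρ < 1, so Jacobi converges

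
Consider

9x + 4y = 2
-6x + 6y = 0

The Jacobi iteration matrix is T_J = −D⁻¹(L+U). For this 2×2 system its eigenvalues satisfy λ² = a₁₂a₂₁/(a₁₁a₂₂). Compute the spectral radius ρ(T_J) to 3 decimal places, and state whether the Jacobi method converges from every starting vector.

0.667

a₁₂a₂₁/(a₁₁a₂₂) = (4)·(-6) / ((9)·(6)) = -0.444444
ρ = √|-0.444444| = √0.444444 = 0.667
ρ < 1, so Jacobi converges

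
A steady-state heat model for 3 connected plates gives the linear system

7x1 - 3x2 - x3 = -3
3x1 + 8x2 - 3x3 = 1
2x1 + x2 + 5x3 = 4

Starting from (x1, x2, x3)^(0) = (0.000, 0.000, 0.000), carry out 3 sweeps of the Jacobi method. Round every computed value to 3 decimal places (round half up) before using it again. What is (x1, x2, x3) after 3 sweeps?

Iteration 1:
  x1 = (-3 - (-3)·0.000 - (-1)·0.000) / (7) = -0.429
  x2 = (1 - (3)·0.000 - (-3)·0.000) / (8) = 0.125
  x3 = (4 - (2)·0.000 - (1)·0.000) / (5) = 0.800
Iteration 2:
  x1 = (-3 - (-3)·0.125 - (-1)·0.800) / (7) = -0.261
  x2 = (1 - (3)·-0.429 - (-3)·0.800) / (8) = 0.586
  x3 = (4 - (2)·-0.429 - (1)·0.125) / (5) = 0.947
Iteration 3:
  x1 = (-3 - (-3)·0.586 - (-1)·0.947) / (7) = -0.042
  x2 = (1 - (3)·-0.261 - (-3)·0.947) / (8) = 0.578
  x3 = (4 - (2)·-0.261 - (1)·0.586) / (5) = 0.787

(-0.042, 0.578, 0.787)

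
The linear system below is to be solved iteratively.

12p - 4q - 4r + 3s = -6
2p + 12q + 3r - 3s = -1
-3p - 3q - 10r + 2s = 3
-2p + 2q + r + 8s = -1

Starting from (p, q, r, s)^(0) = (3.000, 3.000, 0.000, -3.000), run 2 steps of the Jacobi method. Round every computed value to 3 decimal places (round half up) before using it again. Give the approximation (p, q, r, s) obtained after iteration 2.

Iteration 1:
  p = (-6 - (-4)·3.000 - (-4)·0.000 - (3)·-3.000) / (12) = 1.250
  q = (-1 - (2)·3.000 - (3)·0.000 - (-3)·-3.000) / (12) = -1.333
  r = (3 - (-3)·3.000 - (-3)·3.000 - (2)·-3.000) / (-10) = -2.700
  s = (-1 - (-2)·3.000 - (2)·3.000 - (1)·0.000) / (8) = -0.125
Iteration 2:
  p = (-6 - (-4)·-1.333 - (-4)·-2.700 - (3)·-0.125) / (12) = -1.813
  q = (-1 - (2)·1.250 - (3)·-2.700 - (-3)·-0.125) / (12) = 0.352
  r = (3 - (-3)·1.250 - (-3)·-1.333 - (2)·-0.125) / (-10) = -0.300
  s = (-1 - (-2)·1.250 - (2)·-1.333 - (1)·-2.700) / (8) = 0.858

(-1.813, 0.352, -0.300, 0.858)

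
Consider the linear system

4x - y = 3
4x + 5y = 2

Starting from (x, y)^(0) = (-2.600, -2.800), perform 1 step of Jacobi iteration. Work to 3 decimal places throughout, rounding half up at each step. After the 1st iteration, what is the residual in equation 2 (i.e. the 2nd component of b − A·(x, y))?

-10.600

Iteration 1:
  x = (3 - (-1)·-2.800) / (4) = 0.050
  y = (2 - (4)·-2.600) / (5) = 2.480
Residual b − A·x = (5.280, -10.600)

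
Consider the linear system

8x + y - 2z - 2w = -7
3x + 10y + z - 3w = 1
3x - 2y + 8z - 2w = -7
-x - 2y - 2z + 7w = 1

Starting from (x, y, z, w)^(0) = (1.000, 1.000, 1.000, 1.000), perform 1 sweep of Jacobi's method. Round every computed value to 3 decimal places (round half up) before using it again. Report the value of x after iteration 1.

-0.500

Iteration 1:
  x = (-7 - (1)·1.000 - (-2)·1.000 - (-2)·1.000) / (8) = -0.500
  y = (1 - (3)·1.000 - (1)·1.000 - (-3)·1.000) / (10) = 0.000
  z = (-7 - (3)·1.000 - (-2)·1.000 - (-2)·1.000) / (8) = -0.750
  w = (1 - (-1)·1.000 - (-2)·1.000 - (-2)·1.000) / (7) = 0.857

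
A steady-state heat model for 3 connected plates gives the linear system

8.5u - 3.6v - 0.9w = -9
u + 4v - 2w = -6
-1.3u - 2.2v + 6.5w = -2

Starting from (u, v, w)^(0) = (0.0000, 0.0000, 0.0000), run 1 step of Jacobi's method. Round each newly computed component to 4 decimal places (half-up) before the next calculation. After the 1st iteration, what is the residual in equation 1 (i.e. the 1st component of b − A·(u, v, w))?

Iteration 1:
  u = (-9 - (-3.6)·0.0000 - (-0.9)·0.0000) / (8.5) = -1.0588
  v = (-6 - (1)·0.0000 - (-2)·0.0000) / (4) = -1.5000
  w = (-2 - (-1.3)·0.0000 - (-2.2)·0.0000) / (6.5) = -0.3077
Residual b − A·x = (-5.6771, 0.4434, -4.6764)

-5.6771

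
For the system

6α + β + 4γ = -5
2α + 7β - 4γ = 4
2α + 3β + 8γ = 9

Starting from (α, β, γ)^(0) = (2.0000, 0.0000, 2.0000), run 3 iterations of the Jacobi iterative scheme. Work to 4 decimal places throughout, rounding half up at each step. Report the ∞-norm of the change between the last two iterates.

0.4762

Iteration 1:
  α = (-5 - (1)·0.0000 - (4)·2.0000) / (6) = -2.1667
  β = (4 - (2)·2.0000 - (-4)·2.0000) / (7) = 1.1429
  γ = (9 - (2)·2.0000 - (3)·0.0000) / (8) = 0.6250
Iteration 2:
  α = (-5 - (1)·1.1429 - (4)·0.6250) / (6) = -1.4405
  β = (4 - (2)·-2.1667 - (-4)·0.6250) / (7) = 1.5476
  γ = (9 - (2)·-2.1667 - (3)·1.1429) / (8) = 1.2381
Iteration 3:
  α = (-5 - (1)·1.5476 - (4)·1.2381) / (6) = -1.9167
  β = (4 - (2)·-1.4405 - (-4)·1.2381) / (7) = 1.6905
  γ = (9 - (2)·-1.4405 - (3)·1.5476) / (8) = 0.9048
Change: (-0.4762, 0.1429, -0.3333) → max |·| = 0.4762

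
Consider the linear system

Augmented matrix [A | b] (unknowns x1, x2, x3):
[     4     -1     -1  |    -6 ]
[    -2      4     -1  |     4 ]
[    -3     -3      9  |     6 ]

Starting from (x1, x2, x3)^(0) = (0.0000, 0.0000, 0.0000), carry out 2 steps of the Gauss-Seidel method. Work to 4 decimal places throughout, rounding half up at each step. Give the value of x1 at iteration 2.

-1.3750

Iteration 1:
  x1 = (-6 - (-1)·0.0000 - (-1)·0.0000) / (4) = -1.5000
  x2 = (4 - (-2)·-1.5000 - (-1)·0.0000) / (4) = 0.2500
  x3 = (6 - (-3)·-1.5000 - (-3)·0.2500) / (9) = 0.2500
Iteration 2:
  x1 = (-6 - (-1)·0.2500 - (-1)·0.2500) / (4) = -1.3750
  x2 = (4 - (-2)·-1.3750 - (-1)·0.2500) / (4) = 0.3750
  x3 = (6 - (-3)·-1.3750 - (-3)·0.3750) / (9) = 0.3333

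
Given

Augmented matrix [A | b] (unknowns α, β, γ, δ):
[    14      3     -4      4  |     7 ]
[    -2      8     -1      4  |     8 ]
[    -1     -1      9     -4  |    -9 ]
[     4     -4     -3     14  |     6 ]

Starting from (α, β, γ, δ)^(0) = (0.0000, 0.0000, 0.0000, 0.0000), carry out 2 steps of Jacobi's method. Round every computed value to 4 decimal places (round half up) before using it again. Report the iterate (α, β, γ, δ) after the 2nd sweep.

Iteration 1:
  α = (7 - (3)·0.0000 - (-4)·0.0000 - (4)·0.0000) / (14) = 0.5000
  β = (8 - (-2)·0.0000 - (-1)·0.0000 - (4)·0.0000) / (8) = 1.0000
  γ = (-9 - (-1)·0.0000 - (-1)·0.0000 - (-4)·0.0000) / (9) = -1.0000
  δ = (6 - (4)·0.0000 - (-4)·0.0000 - (-3)·0.0000) / (14) = 0.4286
Iteration 2:
  α = (7 - (3)·1.0000 - (-4)·-1.0000 - (4)·0.4286) / (14) = -0.1225
  β = (8 - (-2)·0.5000 - (-1)·-1.0000 - (4)·0.4286) / (8) = 0.7857
  γ = (-9 - (-1)·0.5000 - (-1)·1.0000 - (-4)·0.4286) / (9) = -0.6428
  δ = (6 - (4)·0.5000 - (-4)·1.0000 - (-3)·-1.0000) / (14) = 0.3571

(-0.1225, 0.7857, -0.6428, 0.3571)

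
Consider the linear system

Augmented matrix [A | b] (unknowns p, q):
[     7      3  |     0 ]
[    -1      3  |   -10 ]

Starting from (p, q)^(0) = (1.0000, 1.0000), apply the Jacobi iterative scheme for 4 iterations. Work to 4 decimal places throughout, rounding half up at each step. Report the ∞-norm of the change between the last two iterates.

0.2449

Iteration 1:
  p = (0 - (3)·1.0000) / (7) = -0.4286
  q = (-10 - (-1)·1.0000) / (3) = -3.0000
Iteration 2:
  p = (0 - (3)·-3.0000) / (7) = 1.2857
  q = (-10 - (-1)·-0.4286) / (3) = -3.4762
Iteration 3:
  p = (0 - (3)·-3.4762) / (7) = 1.4898
  q = (-10 - (-1)·1.2857) / (3) = -2.9048
Iteration 4:
  p = (0 - (3)·-2.9048) / (7) = 1.2449
  q = (-10 - (-1)·1.4898) / (3) = -2.8367
Change: (-0.2449, 0.0681) → max |·| = 0.2449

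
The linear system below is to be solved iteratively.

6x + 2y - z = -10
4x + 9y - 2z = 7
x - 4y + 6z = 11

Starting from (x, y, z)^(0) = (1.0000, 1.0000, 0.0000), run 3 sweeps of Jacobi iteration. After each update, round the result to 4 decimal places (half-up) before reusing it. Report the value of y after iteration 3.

Iteration 1:
  x = (-10 - (2)·1.0000 - (-1)·0.0000) / (6) = -2.0000
  y = (7 - (4)·1.0000 - (-2)·0.0000) / (9) = 0.3333
  z = (11 - (1)·1.0000 - (-4)·1.0000) / (6) = 2.3333
Iteration 2:
  x = (-10 - (2)·0.3333 - (-1)·2.3333) / (6) = -1.3889
  y = (7 - (4)·-2.0000 - (-2)·2.3333) / (9) = 2.1852
  z = (11 - (1)·-2.0000 - (-4)·0.3333) / (6) = 2.3889
Iteration 3:
  x = (-10 - (2)·2.1852 - (-1)·2.3889) / (6) = -1.9969
  y = (7 - (4)·-1.3889 - (-2)·2.3889) / (9) = 1.9259
  z = (11 - (1)·-1.3889 - (-4)·2.1852) / (6) = 3.5216

1.9259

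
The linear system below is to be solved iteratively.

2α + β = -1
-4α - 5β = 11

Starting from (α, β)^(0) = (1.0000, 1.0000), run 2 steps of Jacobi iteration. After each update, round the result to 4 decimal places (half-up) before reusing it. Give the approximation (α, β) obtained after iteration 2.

(1.0000, -1.4000)

Iteration 1:
  α = (-1 - (1)·1.0000) / (2) = -1.0000
  β = (11 - (-4)·1.0000) / (-5) = -3.0000
Iteration 2:
  α = (-1 - (1)·-3.0000) / (2) = 1.0000
  β = (11 - (-4)·-1.0000) / (-5) = -1.4000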